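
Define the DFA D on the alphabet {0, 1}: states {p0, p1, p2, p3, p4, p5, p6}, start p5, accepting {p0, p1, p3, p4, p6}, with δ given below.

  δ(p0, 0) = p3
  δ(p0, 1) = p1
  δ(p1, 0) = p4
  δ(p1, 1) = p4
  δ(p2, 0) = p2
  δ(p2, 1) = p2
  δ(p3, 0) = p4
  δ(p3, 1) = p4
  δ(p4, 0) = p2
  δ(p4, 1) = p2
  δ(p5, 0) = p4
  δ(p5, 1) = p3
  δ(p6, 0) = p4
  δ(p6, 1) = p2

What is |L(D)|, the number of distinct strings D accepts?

The useful subgraph on states {p3, p4, p5} is acyclic, so L(D) is finite; the longest accepting path visits 3 useful states, giving maximum string length 2.
Counting accepting paths from p5 by length: 2 of length 1, 2 of length 2. Total 4.

4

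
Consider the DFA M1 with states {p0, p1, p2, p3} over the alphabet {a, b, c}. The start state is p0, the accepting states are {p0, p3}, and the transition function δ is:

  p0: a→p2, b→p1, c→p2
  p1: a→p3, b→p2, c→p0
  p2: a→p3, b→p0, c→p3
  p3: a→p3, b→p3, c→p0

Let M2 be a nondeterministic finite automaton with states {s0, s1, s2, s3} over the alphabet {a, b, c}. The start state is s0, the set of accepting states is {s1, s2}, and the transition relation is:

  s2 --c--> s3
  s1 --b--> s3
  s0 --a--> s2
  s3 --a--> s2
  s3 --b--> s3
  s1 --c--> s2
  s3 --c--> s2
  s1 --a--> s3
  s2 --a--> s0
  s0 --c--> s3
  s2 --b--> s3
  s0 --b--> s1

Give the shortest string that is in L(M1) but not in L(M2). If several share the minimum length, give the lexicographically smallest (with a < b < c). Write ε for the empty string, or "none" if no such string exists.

The empty string ε is accepted by M1 but not by M2.
Since ε is the unique shortest string, it is the required witness.

ε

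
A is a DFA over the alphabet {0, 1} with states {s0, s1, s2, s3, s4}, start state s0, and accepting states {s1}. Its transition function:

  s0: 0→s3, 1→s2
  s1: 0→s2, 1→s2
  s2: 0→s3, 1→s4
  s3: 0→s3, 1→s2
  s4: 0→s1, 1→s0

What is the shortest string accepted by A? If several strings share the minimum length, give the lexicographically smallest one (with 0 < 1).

110

A breadth-first search from s0 reaches an accepting state first via the path s0 → s2 → s4 → s1 on input 110.
No string of length < 3 is accepted (BFS exhausts all shorter strings without reaching an accepting state), and 110 is the lexicographically least accepting string of length 3.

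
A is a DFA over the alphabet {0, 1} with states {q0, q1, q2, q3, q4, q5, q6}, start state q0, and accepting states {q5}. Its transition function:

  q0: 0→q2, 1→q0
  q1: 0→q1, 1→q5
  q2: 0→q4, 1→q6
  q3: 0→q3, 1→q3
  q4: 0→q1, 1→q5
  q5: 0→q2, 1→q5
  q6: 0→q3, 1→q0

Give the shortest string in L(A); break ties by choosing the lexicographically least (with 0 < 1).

A breadth-first search from q0 reaches an accepting state first via the path q0 → q2 → q4 → q5 on input 001.
No string of length < 3 is accepted (BFS exhausts all shorter strings without reaching an accepting state), and 001 is the lexicographically least accepting string of length 3.

001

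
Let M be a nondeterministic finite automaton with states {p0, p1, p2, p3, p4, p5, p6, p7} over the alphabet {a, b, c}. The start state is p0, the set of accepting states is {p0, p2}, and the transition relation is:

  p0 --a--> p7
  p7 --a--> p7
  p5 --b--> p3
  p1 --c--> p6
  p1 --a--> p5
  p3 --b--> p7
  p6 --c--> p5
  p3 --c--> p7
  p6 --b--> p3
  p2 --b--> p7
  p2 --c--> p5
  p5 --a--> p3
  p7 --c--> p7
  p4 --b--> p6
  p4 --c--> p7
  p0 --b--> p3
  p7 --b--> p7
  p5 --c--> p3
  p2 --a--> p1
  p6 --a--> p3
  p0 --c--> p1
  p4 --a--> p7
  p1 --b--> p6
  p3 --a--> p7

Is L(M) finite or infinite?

The useful states (reachable from p0 and able to reach an accepting state) are {p0}.
Restricted to these states the transition graph has no cycle, so every accepting path has bounded length and L is finite.

finite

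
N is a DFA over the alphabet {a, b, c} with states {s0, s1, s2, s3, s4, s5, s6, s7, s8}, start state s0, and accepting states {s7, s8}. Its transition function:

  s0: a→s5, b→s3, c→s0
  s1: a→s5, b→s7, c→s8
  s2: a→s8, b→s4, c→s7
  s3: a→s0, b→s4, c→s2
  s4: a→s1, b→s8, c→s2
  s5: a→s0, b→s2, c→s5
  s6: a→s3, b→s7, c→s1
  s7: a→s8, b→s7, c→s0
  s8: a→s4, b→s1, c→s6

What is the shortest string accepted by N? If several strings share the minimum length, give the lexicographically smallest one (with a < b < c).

A breadth-first search from s0 reaches an accepting state first via the path s0 → s5 → s2 → s8 on input aba.
No string of length < 3 is accepted (BFS exhausts all shorter strings without reaching an accepting state), and aba is the lexicographically least accepting string of length 3.

aba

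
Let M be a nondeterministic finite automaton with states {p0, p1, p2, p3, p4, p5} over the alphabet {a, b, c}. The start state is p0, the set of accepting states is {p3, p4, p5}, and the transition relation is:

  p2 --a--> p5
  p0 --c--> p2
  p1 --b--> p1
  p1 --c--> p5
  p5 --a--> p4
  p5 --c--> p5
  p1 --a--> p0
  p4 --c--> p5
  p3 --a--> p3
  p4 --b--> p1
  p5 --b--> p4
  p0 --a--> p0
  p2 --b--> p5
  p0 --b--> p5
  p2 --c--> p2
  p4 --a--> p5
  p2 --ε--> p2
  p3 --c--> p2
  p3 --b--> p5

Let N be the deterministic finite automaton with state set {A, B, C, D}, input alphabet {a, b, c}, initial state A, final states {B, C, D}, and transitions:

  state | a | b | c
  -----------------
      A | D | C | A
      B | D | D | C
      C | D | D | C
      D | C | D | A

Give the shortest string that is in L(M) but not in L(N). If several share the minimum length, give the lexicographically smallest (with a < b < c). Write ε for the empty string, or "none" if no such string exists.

The string abc is accepted by M but not by N.
No shorter string lies in the difference, and abc is the lexicographically first length-3 string in L(M) \ L(N).

abc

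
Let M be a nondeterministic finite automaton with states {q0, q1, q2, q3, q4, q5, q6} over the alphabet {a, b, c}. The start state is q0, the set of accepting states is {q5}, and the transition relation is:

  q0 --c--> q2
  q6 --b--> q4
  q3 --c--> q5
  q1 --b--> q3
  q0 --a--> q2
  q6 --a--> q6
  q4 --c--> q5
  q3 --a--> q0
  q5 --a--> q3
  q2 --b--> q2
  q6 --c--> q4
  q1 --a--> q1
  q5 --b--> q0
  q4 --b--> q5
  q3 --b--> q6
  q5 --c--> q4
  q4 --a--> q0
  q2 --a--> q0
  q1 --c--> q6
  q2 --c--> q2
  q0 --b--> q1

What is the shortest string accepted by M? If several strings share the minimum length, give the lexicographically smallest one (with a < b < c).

A breadth-first search from q0 reaches an accepting state first via the path q0 → q1 → q3 → q5 on input bbc.
No string of length < 3 is accepted (BFS exhausts all shorter strings without reaching an accepting state), and bbc is the lexicographically least accepting string of length 3.

bbc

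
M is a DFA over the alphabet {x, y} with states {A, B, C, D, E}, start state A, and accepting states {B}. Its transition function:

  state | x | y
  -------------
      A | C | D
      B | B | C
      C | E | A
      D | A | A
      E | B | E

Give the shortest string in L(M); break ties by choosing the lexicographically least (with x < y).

xxx

A breadth-first search from A reaches an accepting state first via the path A → C → E → B on input xxx.
No string of length < 3 is accepted (BFS exhausts all shorter strings without reaching an accepting state), and xxx is the lexicographically least accepting string of length 3.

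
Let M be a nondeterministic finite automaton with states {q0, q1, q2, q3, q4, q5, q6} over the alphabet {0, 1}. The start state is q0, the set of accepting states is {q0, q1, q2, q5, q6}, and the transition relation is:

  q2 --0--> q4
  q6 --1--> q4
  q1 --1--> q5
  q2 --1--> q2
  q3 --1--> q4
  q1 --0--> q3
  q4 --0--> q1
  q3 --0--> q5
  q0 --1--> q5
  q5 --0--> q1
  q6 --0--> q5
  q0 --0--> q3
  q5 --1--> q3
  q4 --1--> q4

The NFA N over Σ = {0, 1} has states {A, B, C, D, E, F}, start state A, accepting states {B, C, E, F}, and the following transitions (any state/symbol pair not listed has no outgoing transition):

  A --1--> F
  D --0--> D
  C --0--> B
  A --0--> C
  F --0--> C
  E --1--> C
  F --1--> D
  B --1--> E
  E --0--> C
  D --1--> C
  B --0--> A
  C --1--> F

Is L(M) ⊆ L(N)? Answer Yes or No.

The empty string ε is in L(M) but not in L(N).
So L(M) ⊄ L(N).

No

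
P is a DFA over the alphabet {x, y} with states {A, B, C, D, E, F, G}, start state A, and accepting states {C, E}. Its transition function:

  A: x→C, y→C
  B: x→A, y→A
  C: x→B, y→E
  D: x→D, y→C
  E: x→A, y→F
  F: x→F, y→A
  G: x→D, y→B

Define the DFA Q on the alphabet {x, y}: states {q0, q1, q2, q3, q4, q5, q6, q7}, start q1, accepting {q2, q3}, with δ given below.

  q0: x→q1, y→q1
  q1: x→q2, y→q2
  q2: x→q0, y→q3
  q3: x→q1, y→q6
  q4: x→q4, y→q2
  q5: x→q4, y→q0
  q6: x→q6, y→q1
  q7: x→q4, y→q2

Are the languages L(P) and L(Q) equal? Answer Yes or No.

Yes

Exploring the product automaton P × Q from the start pair (A, q1), following both machines on each input symbol, reaches 5 state pairs: (A, q1), (C, q2), (B, q0), (E, q3), (F, q6).
P accepts in {C, E} and Q accepts in {q2, q3}. In every reachable pair the two components are either both accepting — (C, q2), (E, q3) — or both non-accepting, so no string is accepted by exactly one of the machines: L(P) \ L(Q) and L(Q) \ L(P) are both empty.
Hence every string is accepted by P iff it is accepted by Q, and the two languages coincide.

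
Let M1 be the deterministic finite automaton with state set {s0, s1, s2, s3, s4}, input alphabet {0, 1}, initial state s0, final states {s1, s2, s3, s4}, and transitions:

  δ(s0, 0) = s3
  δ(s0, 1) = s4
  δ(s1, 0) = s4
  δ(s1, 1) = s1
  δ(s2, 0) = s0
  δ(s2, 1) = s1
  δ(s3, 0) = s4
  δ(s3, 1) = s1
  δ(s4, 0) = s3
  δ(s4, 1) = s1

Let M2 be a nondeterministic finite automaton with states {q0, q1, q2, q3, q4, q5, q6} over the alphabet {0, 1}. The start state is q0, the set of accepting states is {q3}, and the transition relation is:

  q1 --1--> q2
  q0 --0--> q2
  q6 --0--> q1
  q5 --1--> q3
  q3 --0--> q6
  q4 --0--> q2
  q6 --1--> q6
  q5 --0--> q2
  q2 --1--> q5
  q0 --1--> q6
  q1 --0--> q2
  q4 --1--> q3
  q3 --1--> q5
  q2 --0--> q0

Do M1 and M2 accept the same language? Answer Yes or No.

The string 0 is accepted by M1 but rejected by M2.
So L(M1) ≠ L(M2).

No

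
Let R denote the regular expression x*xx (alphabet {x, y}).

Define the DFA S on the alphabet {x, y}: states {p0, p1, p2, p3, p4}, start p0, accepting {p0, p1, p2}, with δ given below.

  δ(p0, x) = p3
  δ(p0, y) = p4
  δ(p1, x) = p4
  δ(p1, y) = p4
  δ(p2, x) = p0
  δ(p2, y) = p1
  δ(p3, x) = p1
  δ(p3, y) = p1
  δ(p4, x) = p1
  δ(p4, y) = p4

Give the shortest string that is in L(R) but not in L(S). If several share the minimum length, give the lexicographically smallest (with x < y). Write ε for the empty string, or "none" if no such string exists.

xxx

The string xxx is accepted by R but not by S.
No shorter string lies in the difference, and xxx is the lexicographically first length-3 string in L(R) \ L(S).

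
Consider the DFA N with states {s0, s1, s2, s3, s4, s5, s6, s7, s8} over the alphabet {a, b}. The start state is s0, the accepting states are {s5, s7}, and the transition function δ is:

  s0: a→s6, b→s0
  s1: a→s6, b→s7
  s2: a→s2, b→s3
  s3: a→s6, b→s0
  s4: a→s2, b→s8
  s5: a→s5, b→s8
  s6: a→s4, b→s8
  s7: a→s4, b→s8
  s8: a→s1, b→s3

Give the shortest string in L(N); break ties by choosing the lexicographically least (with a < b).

abab

A breadth-first search from s0 reaches an accepting state first via the path s0 → s6 → s8 → s1 → s7 on input abab.
No string of length < 4 is accepted (BFS exhausts all shorter strings without reaching an accepting state), and abab is the lexicographically least accepting string of length 4.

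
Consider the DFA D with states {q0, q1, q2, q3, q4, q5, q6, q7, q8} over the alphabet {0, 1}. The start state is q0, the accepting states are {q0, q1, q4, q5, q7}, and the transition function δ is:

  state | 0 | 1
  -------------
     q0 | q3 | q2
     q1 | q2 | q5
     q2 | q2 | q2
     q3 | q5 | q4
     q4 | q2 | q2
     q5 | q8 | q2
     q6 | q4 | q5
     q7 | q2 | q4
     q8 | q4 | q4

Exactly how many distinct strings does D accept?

5

The useful subgraph on states {q0, q3, q4, q5, q8} is acyclic, so L(D) is finite; the longest accepting path visits 5 useful states, giving maximum string length 4.
Counting accepting paths from q0 by length: 1 of length 0, 2 of length 2, 2 of length 4. Total 5.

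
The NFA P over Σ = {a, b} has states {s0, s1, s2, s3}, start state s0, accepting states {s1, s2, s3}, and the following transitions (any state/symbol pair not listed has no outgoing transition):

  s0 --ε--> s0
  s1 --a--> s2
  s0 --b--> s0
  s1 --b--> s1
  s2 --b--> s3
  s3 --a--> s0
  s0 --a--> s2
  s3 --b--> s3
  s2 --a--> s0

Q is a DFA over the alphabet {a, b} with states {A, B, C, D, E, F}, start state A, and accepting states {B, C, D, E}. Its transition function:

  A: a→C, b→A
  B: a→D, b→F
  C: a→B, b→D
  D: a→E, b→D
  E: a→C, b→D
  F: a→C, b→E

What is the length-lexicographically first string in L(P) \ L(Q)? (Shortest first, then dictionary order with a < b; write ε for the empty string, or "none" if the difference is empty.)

ababaaab

The string ababaaab is accepted by P but not by Q.
No shorter string lies in the difference, and ababaaab is the lexicographically first length-8 string in L(P) \ L(Q).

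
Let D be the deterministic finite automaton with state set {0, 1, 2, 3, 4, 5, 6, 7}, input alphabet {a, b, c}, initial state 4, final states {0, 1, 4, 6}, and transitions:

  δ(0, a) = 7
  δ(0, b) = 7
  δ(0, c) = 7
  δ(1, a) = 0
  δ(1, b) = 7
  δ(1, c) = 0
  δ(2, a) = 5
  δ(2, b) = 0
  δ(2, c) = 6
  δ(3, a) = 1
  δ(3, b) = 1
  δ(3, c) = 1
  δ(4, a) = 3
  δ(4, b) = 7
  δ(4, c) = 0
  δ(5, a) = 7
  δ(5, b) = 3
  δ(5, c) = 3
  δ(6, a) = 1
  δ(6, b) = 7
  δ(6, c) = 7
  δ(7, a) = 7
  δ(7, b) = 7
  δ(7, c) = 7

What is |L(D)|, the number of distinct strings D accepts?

11

The useful subgraph on states {0, 1, 3, 4} is acyclic, so L(D) is finite; the longest accepting path visits 4 useful states, giving maximum string length 3.
Counting accepting paths from 4 by length: 1 of length 0, 1 of length 1, 3 of length 2, 6 of length 3. Total 11.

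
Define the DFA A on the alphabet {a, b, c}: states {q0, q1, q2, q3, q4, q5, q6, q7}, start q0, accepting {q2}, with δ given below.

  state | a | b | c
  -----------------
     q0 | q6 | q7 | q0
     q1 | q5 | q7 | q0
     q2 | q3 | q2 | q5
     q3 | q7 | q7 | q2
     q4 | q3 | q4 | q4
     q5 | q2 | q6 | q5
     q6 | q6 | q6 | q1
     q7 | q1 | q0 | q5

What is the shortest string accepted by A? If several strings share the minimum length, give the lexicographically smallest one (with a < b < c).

bca

A breadth-first search from q0 reaches an accepting state first via the path q0 → q7 → q5 → q2 on input bca.
No string of length < 3 is accepted (BFS exhausts all shorter strings without reaching an accepting state), and bca is the lexicographically least accepting string of length 3.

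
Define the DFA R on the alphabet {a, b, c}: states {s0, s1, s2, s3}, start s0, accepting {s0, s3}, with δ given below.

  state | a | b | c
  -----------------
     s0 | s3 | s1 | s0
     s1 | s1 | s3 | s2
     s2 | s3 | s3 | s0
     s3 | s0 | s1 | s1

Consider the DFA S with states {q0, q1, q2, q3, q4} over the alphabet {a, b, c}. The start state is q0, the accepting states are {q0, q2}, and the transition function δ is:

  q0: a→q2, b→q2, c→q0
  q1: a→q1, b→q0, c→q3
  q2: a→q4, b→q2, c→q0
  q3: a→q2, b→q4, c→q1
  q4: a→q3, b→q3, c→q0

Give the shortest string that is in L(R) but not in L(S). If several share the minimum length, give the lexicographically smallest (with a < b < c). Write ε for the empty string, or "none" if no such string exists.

aa

The string aa is accepted by R but not by S.
No shorter string lies in the difference, and aa is the lexicographically first length-2 string in L(R) \ L(S).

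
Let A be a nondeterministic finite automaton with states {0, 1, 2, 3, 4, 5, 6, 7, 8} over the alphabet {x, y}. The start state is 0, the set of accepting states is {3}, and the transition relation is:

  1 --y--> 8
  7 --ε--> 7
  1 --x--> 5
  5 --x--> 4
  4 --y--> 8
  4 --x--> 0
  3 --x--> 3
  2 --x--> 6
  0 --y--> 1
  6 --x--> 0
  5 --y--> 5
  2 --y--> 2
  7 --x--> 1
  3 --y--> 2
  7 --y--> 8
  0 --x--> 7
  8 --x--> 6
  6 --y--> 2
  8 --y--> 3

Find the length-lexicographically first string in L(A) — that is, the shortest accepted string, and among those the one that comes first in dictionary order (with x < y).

xyy

A breadth-first search from 0 reaches an accepting state first via the path 0 → 7 → 8 → 3 on input xyy.
No string of length < 3 is accepted (BFS exhausts all shorter strings without reaching an accepting state), and xyy is the lexicographically least accepting string of length 3.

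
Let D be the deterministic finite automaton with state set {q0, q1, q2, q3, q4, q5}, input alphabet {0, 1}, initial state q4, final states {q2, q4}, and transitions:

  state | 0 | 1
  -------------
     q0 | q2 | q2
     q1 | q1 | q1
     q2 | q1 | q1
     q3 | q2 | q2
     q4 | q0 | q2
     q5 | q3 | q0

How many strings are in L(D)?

The useful subgraph on states {q0, q2, q4} is acyclic, so L(D) is finite; the longest accepting path visits 3 useful states, giving maximum string length 2.
Counting accepting paths from q4 by length: 1 of length 0, 1 of length 1, 2 of length 2. Total 4.

4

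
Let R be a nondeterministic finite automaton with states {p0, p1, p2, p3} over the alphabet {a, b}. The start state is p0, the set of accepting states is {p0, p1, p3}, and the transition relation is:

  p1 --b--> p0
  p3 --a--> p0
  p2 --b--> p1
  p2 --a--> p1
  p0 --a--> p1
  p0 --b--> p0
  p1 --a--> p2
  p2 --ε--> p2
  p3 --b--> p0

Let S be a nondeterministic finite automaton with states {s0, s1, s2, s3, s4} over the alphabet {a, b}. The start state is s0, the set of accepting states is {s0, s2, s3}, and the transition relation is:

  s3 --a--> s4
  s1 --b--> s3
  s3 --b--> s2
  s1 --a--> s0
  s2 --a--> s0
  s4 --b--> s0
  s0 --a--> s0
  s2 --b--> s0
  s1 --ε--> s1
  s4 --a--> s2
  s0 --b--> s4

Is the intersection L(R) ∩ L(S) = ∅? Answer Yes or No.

The empty string ε is accepted by both R and S.
Hence L(R) ∩ L(S) ≠ ∅.

No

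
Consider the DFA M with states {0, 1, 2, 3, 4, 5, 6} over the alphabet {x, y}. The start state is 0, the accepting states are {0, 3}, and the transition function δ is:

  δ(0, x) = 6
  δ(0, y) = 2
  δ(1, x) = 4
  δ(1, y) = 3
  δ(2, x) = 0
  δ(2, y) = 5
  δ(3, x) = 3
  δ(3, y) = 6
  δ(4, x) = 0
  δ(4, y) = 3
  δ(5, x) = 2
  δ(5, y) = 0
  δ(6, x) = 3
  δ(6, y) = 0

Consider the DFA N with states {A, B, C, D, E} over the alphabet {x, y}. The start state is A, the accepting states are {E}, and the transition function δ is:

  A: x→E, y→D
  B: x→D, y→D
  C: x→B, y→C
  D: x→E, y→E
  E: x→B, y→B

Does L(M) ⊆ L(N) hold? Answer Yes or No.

No

The empty string ε is in L(M) but not in L(N).
So L(M) ⊄ L(N).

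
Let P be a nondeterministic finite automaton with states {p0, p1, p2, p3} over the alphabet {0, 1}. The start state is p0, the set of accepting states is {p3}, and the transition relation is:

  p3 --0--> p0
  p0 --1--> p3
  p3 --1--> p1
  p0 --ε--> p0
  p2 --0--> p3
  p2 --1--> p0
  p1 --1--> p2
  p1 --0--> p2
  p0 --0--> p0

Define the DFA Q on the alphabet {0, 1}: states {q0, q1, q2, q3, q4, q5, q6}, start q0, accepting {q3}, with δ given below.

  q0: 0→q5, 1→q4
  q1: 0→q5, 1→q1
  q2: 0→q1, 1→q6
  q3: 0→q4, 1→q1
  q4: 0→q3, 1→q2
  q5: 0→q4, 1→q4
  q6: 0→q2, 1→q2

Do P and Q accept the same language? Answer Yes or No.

No

The string 1 is accepted by P but rejected by Q.
So L(P) ≠ L(Q).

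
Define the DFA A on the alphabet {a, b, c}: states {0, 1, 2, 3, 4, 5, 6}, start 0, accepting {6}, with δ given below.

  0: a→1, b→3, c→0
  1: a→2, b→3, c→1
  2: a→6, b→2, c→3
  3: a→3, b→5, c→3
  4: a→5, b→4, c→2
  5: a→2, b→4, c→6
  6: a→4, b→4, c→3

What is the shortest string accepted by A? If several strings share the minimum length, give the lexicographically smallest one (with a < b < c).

aaa

A breadth-first search from 0 reaches an accepting state first via the path 0 → 1 → 2 → 6 on input aaa.
No string of length < 3 is accepted (BFS exhausts all shorter strings without reaching an accepting state), and aaa is the lexicographically least accepting string of length 3.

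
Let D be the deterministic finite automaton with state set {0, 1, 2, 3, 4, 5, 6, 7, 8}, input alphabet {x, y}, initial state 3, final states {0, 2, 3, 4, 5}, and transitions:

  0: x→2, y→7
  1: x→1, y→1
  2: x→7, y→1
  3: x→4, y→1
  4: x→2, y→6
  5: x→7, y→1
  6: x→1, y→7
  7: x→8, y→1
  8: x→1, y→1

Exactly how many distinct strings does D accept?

The useful subgraph on states {2, 3, 4} is acyclic, so L(D) is finite; the longest accepting path visits 3 useful states, giving maximum string length 2.
Counting accepting paths from 3 by length: 1 of length 0, 1 of length 1, 1 of length 2. Total 3.

3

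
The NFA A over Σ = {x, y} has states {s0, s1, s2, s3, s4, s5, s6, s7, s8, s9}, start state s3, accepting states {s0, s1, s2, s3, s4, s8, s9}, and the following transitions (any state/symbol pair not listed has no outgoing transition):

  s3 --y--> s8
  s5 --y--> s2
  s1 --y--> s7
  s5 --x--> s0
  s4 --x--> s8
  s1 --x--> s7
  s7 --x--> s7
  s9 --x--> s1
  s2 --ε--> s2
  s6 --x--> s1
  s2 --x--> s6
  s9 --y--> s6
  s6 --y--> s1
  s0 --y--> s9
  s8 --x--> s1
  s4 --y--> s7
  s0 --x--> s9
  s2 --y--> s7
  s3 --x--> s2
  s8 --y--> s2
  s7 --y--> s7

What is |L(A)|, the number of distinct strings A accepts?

The useful subgraph on states {s1, s2, s3, s6, s8} is acyclic, so L(A) is finite; the longest accepting path visits 5 useful states, giving maximum string length 4.
Counting accepting paths from s3 by length: 1 of length 0, 2 of length 1, 2 of length 2, 2 of length 3, 2 of length 4. Total 9.

9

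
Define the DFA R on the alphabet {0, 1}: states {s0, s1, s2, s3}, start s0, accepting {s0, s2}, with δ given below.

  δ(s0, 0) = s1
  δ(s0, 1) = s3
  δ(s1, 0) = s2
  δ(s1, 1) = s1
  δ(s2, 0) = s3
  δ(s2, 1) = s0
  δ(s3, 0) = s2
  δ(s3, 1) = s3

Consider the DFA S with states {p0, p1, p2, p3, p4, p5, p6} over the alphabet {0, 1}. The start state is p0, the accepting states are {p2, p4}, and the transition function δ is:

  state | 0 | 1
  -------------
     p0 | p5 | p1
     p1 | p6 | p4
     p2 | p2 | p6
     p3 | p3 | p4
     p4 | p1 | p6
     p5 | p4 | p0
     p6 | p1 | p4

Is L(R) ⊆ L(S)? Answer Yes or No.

The empty string ε is in L(R) but not in L(S).
So L(R) ⊄ L(S).

No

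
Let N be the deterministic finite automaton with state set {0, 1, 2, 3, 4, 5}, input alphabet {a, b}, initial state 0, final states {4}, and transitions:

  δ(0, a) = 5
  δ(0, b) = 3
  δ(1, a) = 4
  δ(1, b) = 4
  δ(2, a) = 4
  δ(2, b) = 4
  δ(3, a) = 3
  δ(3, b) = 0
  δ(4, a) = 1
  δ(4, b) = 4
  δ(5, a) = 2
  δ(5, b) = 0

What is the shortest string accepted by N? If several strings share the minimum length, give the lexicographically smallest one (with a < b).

A breadth-first search from 0 reaches an accepting state first via the path 0 → 5 → 2 → 4 on input aaa.
No string of length < 3 is accepted (BFS exhausts all shorter strings without reaching an accepting state), and aaa is the lexicographically least accepting string of length 3.

aaa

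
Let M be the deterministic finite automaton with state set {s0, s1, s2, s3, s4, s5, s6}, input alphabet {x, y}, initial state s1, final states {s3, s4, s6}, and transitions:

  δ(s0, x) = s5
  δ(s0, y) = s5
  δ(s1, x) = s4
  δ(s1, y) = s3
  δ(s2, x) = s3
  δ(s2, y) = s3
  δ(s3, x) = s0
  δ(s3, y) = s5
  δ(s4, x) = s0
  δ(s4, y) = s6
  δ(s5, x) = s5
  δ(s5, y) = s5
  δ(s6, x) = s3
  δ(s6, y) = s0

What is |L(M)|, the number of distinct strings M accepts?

The useful subgraph on states {s1, s3, s4, s6} is acyclic, so L(M) is finite; the longest accepting path visits 4 useful states, giving maximum string length 3.
Counting accepting paths from s1 by length: 2 of length 1, 1 of length 2, 1 of length 3. Total 4.

4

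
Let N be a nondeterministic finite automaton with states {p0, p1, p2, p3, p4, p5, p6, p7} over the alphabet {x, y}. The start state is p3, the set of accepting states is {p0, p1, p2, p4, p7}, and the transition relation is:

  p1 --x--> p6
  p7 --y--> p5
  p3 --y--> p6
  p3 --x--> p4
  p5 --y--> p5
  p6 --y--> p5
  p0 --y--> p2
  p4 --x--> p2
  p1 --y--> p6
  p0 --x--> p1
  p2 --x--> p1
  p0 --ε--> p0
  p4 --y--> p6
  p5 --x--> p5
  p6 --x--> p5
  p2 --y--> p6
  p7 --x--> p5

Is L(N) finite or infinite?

The useful states (reachable from p3 and able to reach an accepting state) are {p1, p2, p3, p4}.
Restricted to these states the transition graph has no cycle, so every accepting path has bounded length and L is finite.

finite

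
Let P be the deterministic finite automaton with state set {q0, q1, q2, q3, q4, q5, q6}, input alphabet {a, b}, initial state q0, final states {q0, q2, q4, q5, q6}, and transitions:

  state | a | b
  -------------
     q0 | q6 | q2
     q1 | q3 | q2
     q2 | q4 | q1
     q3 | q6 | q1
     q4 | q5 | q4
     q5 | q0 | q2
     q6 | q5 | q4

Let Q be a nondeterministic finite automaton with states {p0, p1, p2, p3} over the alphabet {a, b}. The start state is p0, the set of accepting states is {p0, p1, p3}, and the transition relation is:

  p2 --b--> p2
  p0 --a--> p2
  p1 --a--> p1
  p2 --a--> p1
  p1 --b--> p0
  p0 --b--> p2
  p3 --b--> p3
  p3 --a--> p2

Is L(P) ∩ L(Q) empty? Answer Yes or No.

The empty string ε is accepted by both P and Q.
Hence L(P) ∩ L(Q) ≠ ∅.

No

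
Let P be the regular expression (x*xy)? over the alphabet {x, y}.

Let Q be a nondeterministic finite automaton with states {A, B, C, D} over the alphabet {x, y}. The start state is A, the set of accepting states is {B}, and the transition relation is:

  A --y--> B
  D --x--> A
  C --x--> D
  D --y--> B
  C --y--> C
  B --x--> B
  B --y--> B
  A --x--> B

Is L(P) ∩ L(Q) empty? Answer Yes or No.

The string xy is accepted by both P and Q.
Hence L(P) ∩ L(Q) ≠ ∅.

No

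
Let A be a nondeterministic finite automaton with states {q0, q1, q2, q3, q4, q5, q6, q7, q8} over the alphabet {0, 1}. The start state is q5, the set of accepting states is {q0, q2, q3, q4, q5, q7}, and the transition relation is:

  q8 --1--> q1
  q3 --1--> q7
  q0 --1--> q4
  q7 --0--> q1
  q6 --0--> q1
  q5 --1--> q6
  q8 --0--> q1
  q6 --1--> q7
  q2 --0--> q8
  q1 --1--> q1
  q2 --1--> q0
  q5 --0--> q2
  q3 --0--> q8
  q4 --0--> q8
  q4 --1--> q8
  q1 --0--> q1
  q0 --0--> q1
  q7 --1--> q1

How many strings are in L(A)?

5

The useful subgraph on states {q0, q2, q4, q5, q6, q7} is acyclic, so L(A) is finite; the longest accepting path visits 4 useful states, giving maximum string length 3.
Counting accepting paths from q5 by length: 1 of length 0, 1 of length 1, 2 of length 2, 1 of length 3. Total 5.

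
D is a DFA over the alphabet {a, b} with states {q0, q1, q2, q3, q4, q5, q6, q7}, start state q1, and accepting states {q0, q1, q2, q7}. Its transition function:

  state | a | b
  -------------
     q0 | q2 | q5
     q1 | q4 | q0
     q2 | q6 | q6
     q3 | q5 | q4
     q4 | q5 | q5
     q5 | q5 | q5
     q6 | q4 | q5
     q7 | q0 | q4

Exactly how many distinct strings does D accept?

3

The useful subgraph on states {q0, q1, q2} is acyclic, so L(D) is finite; the longest accepting path visits 3 useful states, giving maximum string length 2.
Counting accepting paths from q1 by length: 1 of length 0, 1 of length 1, 1 of length 2. Total 3.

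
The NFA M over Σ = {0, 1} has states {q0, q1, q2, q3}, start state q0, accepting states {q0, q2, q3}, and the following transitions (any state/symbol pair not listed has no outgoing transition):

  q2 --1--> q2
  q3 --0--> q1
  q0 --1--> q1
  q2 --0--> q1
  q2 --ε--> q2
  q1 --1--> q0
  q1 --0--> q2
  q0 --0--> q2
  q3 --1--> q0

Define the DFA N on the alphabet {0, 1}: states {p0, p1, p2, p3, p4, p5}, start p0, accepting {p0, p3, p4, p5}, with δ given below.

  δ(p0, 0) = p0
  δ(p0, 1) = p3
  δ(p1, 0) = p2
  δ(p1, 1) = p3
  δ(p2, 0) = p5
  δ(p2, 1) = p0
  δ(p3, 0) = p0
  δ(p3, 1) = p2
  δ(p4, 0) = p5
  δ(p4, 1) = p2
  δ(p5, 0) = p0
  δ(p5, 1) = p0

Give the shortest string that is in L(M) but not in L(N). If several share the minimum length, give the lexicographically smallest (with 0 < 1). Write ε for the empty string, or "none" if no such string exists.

The string 11 is accepted by M but not by N.
No shorter string lies in the difference, and 11 is the lexicographically first length-2 string in L(M) \ L(N).

11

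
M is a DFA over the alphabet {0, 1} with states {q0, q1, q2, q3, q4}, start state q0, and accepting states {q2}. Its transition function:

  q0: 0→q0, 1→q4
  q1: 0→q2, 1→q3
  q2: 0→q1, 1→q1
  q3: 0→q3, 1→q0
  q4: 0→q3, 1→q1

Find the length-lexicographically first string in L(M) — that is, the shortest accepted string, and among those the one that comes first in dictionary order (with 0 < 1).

A breadth-first search from q0 reaches an accepting state first via the path q0 → q4 → q1 → q2 on input 110.
No string of length < 3 is accepted (BFS exhausts all shorter strings without reaching an accepting state), and 110 is the lexicographically least accepting string of length 3.

110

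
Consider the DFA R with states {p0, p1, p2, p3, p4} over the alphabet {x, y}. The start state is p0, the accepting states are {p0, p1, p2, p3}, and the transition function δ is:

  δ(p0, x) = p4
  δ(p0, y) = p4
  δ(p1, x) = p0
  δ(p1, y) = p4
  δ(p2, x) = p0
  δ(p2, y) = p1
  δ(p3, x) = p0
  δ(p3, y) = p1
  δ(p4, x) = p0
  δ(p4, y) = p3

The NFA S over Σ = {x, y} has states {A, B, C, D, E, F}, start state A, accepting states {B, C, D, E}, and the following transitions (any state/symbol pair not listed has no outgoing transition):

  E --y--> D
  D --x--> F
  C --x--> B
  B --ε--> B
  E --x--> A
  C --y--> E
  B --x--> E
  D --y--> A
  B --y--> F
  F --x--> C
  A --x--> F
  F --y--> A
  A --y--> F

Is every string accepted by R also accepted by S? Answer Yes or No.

No

The empty string ε is in L(R) but not in L(S).
So L(R) ⊄ L(S).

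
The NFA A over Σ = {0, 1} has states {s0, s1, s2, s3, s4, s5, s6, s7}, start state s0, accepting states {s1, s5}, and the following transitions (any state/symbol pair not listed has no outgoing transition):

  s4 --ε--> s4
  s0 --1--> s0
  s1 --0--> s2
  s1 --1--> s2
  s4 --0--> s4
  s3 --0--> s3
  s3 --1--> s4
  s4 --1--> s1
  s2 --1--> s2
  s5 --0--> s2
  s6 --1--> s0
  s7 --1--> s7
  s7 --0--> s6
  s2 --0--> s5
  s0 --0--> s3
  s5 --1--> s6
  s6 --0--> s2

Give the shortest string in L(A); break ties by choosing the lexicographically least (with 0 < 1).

011

A breadth-first search from s0 reaches an accepting state first via the path s0 → s3 → s4 → s1 on input 011.
No string of length < 3 is accepted (BFS exhausts all shorter strings without reaching an accepting state), and 011 is the lexicographically least accepting string of length 3.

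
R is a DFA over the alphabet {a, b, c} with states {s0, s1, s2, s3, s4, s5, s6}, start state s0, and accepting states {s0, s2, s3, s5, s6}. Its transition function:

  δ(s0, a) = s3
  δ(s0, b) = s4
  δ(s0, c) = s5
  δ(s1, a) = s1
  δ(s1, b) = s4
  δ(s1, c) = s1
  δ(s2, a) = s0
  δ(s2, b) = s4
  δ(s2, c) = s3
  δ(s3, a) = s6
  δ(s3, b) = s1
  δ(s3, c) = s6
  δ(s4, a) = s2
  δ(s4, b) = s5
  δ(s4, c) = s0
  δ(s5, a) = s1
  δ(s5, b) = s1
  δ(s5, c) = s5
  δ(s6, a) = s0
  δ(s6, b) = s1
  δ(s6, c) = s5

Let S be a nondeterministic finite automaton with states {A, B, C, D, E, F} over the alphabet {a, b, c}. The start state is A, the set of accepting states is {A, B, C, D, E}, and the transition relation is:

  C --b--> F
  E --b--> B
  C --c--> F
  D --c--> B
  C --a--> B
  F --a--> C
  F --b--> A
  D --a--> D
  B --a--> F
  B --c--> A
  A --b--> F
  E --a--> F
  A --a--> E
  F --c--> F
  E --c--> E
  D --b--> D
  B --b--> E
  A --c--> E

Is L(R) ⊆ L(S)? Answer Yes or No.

The string aa is in L(R) but not in L(S).
So L(R) ⊄ L(S).

No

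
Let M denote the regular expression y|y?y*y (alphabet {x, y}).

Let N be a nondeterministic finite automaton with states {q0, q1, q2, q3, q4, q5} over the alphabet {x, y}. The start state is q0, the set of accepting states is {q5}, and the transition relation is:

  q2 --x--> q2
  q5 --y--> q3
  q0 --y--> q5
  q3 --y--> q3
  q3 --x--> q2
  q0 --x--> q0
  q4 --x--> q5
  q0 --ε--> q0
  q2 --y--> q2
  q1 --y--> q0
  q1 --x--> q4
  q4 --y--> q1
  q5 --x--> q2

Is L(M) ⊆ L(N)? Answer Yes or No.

The string yy is in L(M) but not in L(N).
So L(M) ⊄ L(N).

No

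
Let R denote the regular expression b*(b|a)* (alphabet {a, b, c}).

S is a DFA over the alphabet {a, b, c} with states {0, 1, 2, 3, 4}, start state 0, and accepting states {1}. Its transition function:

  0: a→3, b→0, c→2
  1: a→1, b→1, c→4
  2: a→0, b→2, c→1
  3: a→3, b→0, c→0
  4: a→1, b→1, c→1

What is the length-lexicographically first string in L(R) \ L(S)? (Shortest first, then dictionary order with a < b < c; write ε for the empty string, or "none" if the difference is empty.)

ε

The empty string ε is accepted by R but not by S.
Since ε is the unique shortest string, it is the required witness.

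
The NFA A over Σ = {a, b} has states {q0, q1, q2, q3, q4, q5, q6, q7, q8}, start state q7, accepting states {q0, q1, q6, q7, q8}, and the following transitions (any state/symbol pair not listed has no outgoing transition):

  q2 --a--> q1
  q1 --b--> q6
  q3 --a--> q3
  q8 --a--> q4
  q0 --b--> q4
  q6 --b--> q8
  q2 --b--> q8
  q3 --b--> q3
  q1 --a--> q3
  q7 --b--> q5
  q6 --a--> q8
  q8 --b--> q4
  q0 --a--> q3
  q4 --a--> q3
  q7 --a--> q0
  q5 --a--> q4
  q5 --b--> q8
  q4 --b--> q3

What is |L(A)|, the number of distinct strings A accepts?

The useful subgraph on states {q0, q5, q7, q8} is acyclic, so L(A) is finite; the longest accepting path visits 3 useful states, giving maximum string length 2.
Counting accepting paths from q7 by length: 1 of length 0, 1 of length 1, 1 of length 2. Total 3.

3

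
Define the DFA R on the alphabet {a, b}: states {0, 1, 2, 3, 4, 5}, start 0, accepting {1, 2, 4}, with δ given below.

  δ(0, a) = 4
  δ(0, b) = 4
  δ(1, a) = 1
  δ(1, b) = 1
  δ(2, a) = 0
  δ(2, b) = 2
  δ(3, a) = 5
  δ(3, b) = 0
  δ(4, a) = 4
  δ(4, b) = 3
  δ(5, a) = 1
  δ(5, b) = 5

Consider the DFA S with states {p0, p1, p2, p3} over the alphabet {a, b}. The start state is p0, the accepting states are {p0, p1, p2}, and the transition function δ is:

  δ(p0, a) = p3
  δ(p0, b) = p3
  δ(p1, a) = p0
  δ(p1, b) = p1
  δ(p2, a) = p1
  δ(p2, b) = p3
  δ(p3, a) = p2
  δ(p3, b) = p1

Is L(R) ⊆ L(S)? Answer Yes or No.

No

The string a is in L(R) but not in L(S).
So L(R) ⊄ L(S).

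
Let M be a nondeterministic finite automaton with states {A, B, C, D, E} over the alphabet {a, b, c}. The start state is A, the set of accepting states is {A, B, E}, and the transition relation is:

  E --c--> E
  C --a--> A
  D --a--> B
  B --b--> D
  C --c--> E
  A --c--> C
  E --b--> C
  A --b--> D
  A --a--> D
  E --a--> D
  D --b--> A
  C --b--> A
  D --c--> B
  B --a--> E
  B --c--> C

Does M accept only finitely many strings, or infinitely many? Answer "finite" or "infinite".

infinite

State A is reachable from the start and can reach an accepting state, and it lies on the cycle A → C → A.
Traversing that cycle any number of times yields accepted strings of unbounded length, so the language is infinite.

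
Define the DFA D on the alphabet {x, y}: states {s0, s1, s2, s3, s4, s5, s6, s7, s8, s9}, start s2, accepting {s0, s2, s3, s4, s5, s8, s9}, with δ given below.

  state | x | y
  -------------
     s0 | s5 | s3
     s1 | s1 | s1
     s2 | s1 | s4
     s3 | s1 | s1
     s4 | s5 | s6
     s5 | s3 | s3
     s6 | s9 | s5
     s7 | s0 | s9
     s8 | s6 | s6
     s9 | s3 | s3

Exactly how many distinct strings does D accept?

The useful subgraph on states {s2, s3, s4, s5, s6, s9} is acyclic, so L(D) is finite; the longest accepting path visits 5 useful states, giving maximum string length 4.
Counting accepting paths from s2 by length: 1 of length 0, 1 of length 1, 1 of length 2, 4 of length 3, 4 of length 4. Total 11.

11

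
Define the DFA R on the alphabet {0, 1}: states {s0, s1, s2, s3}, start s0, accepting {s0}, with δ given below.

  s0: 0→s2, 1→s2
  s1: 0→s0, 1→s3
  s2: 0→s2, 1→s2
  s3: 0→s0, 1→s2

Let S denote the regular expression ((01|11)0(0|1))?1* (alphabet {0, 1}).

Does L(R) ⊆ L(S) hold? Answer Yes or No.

Converting the expression S to a DFA (subset construction, then merging equivalent states) gives the minimal DFA with states {r0, r1, r2, r3, r4, r5, r6, r7}, start state r0, accepting states {r0, r2, r5, r7} and transitions r0: 0→r1, 1→r2; r1: 0→r3, 1→r4; r2: 0→r3, 1→r5; r3: 0→r3, 1→r3; r4: 0→r6, 1→r3; r5: 0→r6, 1→r7; r6: 0→r7, 1→r7; r7: 0→r3, 1→r7.
Exploring the product automaton R × S from the start pair (s0, r0), following both machines on each input symbol, reaches 8 state pairs: (s0, r0), (s2, r1), (s2, r2), (s2, r3), (s2, r4), (s2, r5), (s2, r6), (s2, r7).
R accepts in {s0} and S accepts in {r0, r2, r5, r7}. The reachable pairs whose R-component is accepting are (s0, r0); in each of them the S-component is accepting too, so the product for L(R) \ L(S) (R-component accepting, S-component rejecting) has no reachable accepting pair and the difference is empty.
Hence every string in L(R) is also in L(S).

Yes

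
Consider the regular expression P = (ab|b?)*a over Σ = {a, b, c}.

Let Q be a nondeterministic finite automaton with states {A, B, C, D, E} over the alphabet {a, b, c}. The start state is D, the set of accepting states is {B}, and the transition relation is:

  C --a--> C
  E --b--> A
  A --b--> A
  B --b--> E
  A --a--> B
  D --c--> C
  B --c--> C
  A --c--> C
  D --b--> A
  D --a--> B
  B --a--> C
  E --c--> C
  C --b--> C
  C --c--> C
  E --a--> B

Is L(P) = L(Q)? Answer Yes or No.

Yes

Converting the expression P to a DFA (subset construction, then merging equivalent states) gives the minimal DFA with states {p0, p1, p2}, start state p0, accepting states {p1} and transitions p0: a→p1, b→p0, c→p2; p1: a→p2, b→p0, c→p2; p2: a→p2, b→p2, c→p2.
Exploring the product automaton P × Q from the start pair (p0, D), following both machines on each input symbol, reaches 5 state pairs: (p0, D), (p1, B), (p0, A), (p2, C), (p0, E).
P accepts in {p1} and Q accepts in {B}. In every reachable pair the two components are either both accepting — (p1, B) — or both non-accepting, so no string is accepted by exactly one of the machines: L(P) \ L(Q) and L(Q) \ L(P) are both empty.
Hence every string is accepted by P iff it is accepted by Q, and the two languages coincide.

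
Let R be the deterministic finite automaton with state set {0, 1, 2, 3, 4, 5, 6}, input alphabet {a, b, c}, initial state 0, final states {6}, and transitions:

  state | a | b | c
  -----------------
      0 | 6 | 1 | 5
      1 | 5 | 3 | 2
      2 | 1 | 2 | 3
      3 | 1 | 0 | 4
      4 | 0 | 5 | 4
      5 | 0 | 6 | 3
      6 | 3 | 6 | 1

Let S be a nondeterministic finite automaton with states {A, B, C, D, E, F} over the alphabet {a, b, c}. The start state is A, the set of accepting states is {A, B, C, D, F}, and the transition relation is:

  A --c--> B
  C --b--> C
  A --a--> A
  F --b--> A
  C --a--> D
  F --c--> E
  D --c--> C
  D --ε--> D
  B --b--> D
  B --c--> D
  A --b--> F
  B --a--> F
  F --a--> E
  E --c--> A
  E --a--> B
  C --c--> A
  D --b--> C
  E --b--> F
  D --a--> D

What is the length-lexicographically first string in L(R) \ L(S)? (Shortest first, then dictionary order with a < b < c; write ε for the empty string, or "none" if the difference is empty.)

caa

The string caa is accepted by R but not by S.
No shorter string lies in the difference, and caa is the lexicographically first length-3 string in L(R) \ L(S).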